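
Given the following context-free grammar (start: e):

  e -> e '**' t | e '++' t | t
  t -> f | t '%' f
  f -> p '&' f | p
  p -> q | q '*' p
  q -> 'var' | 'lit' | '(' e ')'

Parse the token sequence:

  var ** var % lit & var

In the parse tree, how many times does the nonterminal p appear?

[e [e [t [f [p [q var]]]]] ** [t [t [f [p [q var]]]] % [f [p [q lit]] & [f [p [q var]]]]]]

4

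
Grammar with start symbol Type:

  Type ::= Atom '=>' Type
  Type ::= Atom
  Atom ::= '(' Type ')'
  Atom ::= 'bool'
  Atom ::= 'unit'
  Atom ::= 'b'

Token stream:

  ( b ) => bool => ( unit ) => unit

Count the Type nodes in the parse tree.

[Type [Atom ( [Type [Atom b]] )] => [Type [Atom bool] => [Type [Atom ( [Type [Atom unit]] )] => [Type [Atom unit]]]]]

6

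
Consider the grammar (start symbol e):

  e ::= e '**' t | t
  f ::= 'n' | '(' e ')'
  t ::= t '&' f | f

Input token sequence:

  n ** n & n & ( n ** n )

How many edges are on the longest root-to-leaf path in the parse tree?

[e [e [t [f n]]] ** [t [t [t [f n]] & [f n]] & [f ( [e [e [t [f n]]] ** [t [f n]]] )]]]

7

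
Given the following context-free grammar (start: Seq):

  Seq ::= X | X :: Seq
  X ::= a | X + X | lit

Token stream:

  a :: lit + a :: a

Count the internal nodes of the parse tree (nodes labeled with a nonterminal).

8

[Seq [X a] :: [Seq [X [X lit] + [X a]] :: [Seq [X a]]]]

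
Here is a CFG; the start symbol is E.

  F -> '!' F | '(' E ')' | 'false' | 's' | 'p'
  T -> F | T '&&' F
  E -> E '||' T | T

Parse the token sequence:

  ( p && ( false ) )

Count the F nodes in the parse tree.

[E [T [F ( [E [T [T [F p]] && [F ( [E [T [F false]]] )]]] )]]]

4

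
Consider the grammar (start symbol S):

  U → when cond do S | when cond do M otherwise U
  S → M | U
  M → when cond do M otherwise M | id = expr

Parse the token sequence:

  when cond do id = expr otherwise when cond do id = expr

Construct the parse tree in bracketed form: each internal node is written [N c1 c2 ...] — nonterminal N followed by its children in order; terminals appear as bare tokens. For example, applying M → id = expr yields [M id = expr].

[S [U when cond do [M id = expr] otherwise [U when cond do [S [M id = expr]]]]]

S
U
when cond do M otherwise U
when cond do id = expr otherwise U
when cond do id = expr otherwise when cond do S
when cond do id = expr otherwise when cond do M
when cond do id = expr otherwise when cond do id = expr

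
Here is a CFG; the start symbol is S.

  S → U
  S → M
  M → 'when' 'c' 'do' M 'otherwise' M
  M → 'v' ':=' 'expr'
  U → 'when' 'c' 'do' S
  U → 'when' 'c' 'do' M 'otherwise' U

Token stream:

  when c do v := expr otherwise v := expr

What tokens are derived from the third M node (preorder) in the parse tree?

[S [M when c do [M v := expr] otherwise [M v := expr]]]

v := expr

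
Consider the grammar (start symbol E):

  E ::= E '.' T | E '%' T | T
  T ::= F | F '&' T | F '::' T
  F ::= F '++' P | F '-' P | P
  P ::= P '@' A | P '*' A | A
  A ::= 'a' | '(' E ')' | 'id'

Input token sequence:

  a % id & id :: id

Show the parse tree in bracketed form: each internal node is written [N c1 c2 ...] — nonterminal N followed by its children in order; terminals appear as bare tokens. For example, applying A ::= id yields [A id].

[E [E [T [F [P [A a]]]]] % [T [F [P [A id]]] & [T [F [P [A id]]] :: [T [F [P [A id]]]]]]]

E
E % T
T % T
F % T
P % T
A % T
a % T
a % F & T
a % P & T
a % A & T
a % id & T
a % id & F :: T
a % id & P :: T
a % id & A :: T
a % id & id :: T
a % id & id :: F
a % id & id :: P
a % id & id :: A
a % id & id :: id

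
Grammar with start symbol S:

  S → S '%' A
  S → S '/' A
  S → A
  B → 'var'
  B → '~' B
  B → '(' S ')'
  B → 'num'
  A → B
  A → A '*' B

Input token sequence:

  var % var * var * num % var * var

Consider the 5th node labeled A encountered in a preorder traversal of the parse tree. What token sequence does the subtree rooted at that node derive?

var * var

[S [S [S [A [B var]]] % [A [A [A [B var]] * [B var]] * [B num]]] % [A [A [B var]] * [B var]]]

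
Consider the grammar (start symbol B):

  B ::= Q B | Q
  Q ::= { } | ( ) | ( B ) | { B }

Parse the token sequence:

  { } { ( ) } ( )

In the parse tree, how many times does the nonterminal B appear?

4

[B [Q { }] [B [Q { [B [Q ( )]] }] [B [Q ( )]]]]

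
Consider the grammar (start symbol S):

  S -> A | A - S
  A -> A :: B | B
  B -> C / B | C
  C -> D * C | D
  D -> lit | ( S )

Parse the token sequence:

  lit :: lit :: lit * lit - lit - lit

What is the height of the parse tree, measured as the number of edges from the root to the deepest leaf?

7

[S [A [A [A [B [C [D lit]]]] :: [B [C [D lit]]]] :: [B [C [D lit] * [C [D lit]]]]] - [S [A [B [C [D lit]]]] - [S [A [B [C [D lit]]]]]]]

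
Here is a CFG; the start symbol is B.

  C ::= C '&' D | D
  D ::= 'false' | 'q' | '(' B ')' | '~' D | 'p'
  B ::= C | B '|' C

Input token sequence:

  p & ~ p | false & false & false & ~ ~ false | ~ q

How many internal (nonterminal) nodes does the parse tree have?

[B [B [B [C [C [D p]] & [D ~ [D p]]]] | [C [C [C [C [D false]] & [D false]] & [D false]] & [D ~ [D ~ [D false]]]]] | [C [D ~ [D q]]]]

21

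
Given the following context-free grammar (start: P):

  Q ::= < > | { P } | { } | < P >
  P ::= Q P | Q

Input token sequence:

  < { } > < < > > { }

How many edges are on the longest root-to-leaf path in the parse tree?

5

[P [Q < [P [Q { }]] >] [P [Q < [P [Q < >]] >] [P [Q { }]]]]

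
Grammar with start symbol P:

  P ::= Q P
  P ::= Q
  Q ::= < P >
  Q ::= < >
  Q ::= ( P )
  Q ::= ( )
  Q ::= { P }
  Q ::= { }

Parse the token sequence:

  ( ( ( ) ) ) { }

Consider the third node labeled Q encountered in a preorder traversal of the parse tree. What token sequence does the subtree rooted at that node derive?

( )

[P [Q ( [P [Q ( [P [Q ( )]] )]] )] [P [Q { }]]]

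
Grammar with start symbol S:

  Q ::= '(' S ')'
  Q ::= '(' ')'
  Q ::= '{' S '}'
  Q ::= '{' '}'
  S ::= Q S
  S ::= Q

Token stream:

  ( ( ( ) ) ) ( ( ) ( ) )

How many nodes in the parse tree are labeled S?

6

[S [Q ( [S [Q ( [S [Q ( )]] )]] )] [S [Q ( [S [Q ( )] [S [Q ( )]]] )]]]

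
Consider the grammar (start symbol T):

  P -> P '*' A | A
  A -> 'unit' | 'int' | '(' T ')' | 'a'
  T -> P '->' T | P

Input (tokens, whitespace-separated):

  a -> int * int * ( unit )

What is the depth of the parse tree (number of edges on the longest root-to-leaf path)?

7

[T [P [A a]] -> [T [P [P [P [A int]] * [A int]] * [A ( [T [P [A unit]]] )]]]]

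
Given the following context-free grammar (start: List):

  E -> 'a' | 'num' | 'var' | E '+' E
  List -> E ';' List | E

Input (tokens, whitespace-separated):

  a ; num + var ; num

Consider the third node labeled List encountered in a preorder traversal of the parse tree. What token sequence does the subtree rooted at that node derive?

[List [E a] ; [List [E [E num] + [E var]] ; [List [E num]]]]

num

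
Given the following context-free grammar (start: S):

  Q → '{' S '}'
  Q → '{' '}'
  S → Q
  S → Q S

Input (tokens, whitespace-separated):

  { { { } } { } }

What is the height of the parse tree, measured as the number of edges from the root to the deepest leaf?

6

[S [Q { [S [Q { [S [Q { }]] }] [S [Q { }]]] }]]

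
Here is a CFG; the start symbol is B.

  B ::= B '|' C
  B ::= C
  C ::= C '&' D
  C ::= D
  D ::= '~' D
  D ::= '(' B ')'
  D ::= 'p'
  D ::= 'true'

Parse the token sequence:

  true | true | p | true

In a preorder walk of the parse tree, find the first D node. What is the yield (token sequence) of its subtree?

[B [B [B [B [C [D true]]] | [C [D true]]] | [C [D p]]] | [C [D true]]]

true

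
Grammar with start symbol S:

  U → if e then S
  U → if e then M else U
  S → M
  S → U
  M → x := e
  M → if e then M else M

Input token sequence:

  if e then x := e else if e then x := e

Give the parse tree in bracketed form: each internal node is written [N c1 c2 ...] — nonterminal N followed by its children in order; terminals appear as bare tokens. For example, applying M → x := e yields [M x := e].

[S [U if e then [M x := e] else [U if e then [S [M x := e]]]]]

S
U
if e then M else U
if e then x := e else U
if e then x := e else if e then S
if e then x := e else if e then M
if e then x := e else if e then x := e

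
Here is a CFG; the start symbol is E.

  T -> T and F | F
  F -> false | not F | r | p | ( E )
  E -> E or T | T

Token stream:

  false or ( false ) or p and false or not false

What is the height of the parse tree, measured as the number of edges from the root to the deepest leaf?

8

[E [E [E [E [T [F false]]] or [T [F ( [E [T [F false]]] )]]] or [T [T [F p]] and [F false]]] or [T [F not [F false]]]]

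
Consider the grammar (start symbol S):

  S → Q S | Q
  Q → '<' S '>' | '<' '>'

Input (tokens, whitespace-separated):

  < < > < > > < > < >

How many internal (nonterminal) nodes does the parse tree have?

[S [Q < [S [Q < >] [S [Q < >]]] >] [S [Q < >] [S [Q < >]]]]

10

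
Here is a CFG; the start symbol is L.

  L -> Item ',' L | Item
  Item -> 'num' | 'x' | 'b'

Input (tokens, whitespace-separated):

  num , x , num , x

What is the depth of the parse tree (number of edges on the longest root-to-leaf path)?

5

[L [Item num] , [L [Item x] , [L [Item num] , [L [Item x]]]]]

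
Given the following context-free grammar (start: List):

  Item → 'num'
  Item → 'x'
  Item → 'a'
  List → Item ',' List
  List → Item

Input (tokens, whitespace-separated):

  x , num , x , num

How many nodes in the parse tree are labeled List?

[List [Item x] , [List [Item num] , [List [Item x] , [List [Item num]]]]]

4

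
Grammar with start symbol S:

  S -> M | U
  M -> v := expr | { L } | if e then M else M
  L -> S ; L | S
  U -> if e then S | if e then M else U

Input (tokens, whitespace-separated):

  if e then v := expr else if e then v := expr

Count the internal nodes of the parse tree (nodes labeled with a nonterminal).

[S [U if e then [M v := expr] else [U if e then [S [M v := expr]]]]]

6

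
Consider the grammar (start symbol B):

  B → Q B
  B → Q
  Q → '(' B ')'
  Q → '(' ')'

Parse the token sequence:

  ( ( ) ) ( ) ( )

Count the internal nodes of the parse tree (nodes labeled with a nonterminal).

8

[B [Q ( [B [Q ( )]] )] [B [Q ( )] [B [Q ( )]]]]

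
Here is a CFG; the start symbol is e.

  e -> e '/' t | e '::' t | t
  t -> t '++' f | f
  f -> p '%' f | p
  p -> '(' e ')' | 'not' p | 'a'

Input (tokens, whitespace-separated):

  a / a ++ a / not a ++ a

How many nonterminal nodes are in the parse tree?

[e [e [e [t [f [p a]]]] / [t [t [f [p a]]] ++ [f [p a]]]] / [t [t [f [p not [p a]]]] ++ [f [p a]]]]

19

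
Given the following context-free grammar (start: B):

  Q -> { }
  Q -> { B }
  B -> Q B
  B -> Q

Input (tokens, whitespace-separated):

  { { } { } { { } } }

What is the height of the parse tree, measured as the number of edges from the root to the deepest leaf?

[B [Q { [B [Q { }] [B [Q { }] [B [Q { [B [Q { }]] }]]]] }]]

8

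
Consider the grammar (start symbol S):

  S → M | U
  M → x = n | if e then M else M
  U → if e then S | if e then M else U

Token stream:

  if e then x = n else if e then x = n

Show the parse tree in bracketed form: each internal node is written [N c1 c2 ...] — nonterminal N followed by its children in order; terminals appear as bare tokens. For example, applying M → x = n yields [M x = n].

[S [U if e then [M x = n] else [U if e then [S [M x = n]]]]]

S
U
if e then M else U
if e then x = n else U
if e then x = n else if e then S
if e then x = n else if e then M
if e then x = n else if e then x = n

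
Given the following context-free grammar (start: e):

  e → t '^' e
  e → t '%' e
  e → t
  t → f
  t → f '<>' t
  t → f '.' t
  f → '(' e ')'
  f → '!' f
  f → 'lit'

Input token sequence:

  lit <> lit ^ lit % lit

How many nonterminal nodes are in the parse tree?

[e [t [f lit] <> [t [f lit]]] ^ [e [t [f lit]] % [e [t [f lit]]]]]

11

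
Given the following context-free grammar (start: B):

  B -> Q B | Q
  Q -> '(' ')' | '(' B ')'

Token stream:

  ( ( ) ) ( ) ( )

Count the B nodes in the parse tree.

[B [Q ( [B [Q ( )]] )] [B [Q ( )] [B [Q ( )]]]]

4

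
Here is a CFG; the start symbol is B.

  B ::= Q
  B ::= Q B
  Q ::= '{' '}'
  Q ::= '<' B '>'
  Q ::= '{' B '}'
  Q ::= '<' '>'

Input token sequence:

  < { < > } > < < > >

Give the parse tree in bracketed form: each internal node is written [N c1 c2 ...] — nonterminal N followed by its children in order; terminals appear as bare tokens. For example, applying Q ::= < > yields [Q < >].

B
Q B
< B > B
< Q > B
< { B } > B
< { Q } > B
< { < > } > B
< { < > } > Q
< { < > } > < B >
< { < > } > < Q >
< { < > } > < < > >

[B [Q < [B [Q { [B [Q < >]] }]] >] [B [Q < [B [Q < >]] >]]]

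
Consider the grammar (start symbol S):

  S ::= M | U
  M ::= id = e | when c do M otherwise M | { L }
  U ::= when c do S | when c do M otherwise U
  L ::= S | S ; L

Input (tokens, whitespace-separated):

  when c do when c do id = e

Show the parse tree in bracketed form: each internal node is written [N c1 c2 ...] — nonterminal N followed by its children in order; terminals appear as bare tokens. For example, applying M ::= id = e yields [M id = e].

S
U
when c do S
when c do U
when c do when c do S
when c do when c do M
when c do when c do id = e

[S [U when c do [S [U when c do [S [M id = e]]]]]]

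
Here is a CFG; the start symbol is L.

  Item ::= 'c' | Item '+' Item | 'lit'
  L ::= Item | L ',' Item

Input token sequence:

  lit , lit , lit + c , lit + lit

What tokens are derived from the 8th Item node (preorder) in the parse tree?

lit

[L [L [L [L [Item lit]] , [Item lit]] , [Item [Item lit] + [Item c]]] , [Item [Item lit] + [Item lit]]]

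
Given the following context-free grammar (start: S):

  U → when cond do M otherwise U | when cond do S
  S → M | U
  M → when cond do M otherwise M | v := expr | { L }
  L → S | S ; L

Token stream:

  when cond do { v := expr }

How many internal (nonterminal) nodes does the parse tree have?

[S [U when cond do [S [M { [L [S [M v := expr]]] }]]]]

7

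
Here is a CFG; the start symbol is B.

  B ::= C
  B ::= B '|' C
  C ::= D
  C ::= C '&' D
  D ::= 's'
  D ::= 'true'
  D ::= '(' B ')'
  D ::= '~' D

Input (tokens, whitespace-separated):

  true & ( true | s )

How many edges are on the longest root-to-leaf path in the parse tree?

7

[B [C [C [D true]] & [D ( [B [B [C [D true]]] | [C [D s]]] )]]]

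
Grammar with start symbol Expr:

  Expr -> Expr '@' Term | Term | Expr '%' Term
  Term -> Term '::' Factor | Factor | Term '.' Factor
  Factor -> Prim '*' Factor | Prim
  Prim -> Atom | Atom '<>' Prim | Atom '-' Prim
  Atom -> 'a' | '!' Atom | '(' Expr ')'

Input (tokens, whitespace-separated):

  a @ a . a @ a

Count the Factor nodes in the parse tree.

4

[Expr [Expr [Expr [Term [Factor [Prim [Atom a]]]]] @ [Term [Term [Factor [Prim [Atom a]]]] . [Factor [Prim [Atom a]]]]] @ [Term [Factor [Prim [Atom a]]]]]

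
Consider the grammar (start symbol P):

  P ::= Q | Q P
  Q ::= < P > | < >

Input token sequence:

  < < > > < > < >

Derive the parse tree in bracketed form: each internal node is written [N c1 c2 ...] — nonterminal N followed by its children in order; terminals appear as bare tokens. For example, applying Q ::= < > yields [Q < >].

[P [Q < [P [Q < >]] >] [P [Q < >] [P [Q < >]]]]

P
Q P
< P > P
< Q > P
< < > > P
< < > > Q P
< < > > < > P
< < > > < > Q
< < > > < > < >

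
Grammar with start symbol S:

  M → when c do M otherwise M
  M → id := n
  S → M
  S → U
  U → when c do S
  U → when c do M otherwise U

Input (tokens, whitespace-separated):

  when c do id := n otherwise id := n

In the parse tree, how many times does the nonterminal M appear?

[S [M when c do [M id := n] otherwise [M id := n]]]

3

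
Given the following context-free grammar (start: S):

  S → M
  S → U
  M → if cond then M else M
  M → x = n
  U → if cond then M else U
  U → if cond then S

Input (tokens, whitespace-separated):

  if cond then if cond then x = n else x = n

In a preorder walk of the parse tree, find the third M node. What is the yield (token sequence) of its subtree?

x = n

[S [U if cond then [S [M if cond then [M x = n] else [M x = n]]]]]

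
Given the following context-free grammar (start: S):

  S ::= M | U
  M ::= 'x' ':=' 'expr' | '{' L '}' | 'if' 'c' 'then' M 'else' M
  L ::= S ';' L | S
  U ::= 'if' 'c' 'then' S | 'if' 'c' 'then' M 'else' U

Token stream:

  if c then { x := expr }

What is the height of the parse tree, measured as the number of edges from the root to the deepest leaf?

7

[S [U if c then [S [M { [L [S [M x := expr]]] }]]]]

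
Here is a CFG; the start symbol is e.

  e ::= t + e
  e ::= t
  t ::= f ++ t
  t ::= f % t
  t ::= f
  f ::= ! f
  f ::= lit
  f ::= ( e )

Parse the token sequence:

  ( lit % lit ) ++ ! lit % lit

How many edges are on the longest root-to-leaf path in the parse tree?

7

[e [t [f ( [e [t [f lit] % [t [f lit]]]] )] ++ [t [f ! [f lit]] % [t [f lit]]]]]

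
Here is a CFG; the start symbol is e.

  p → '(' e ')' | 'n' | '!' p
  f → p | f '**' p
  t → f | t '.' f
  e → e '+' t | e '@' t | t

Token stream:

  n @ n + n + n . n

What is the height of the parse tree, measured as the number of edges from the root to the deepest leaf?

[e [e [e [e [t [f [p n]]]] @ [t [f [p n]]]] + [t [f [p n]]]] + [t [t [f [p n]]] . [f [p n]]]]

7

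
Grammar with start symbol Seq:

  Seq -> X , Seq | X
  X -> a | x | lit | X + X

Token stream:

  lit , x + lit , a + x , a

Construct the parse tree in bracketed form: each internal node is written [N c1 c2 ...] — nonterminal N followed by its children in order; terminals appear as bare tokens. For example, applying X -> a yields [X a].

Seq
X , Seq
lit , Seq
lit , X , Seq
lit , X + X , Seq
lit , x + X , Seq
lit , x + lit , Seq
lit , x + lit , X , Seq
lit , x + lit , X + X , Seq
lit , x + lit , a + X , Seq
lit , x + lit , a + x , Seq
lit , x + lit , a + x , X
lit , x + lit , a + x , a

[Seq [X lit] , [Seq [X [X x] + [X lit]] , [Seq [X [X a] + [X x]] , [Seq [X a]]]]]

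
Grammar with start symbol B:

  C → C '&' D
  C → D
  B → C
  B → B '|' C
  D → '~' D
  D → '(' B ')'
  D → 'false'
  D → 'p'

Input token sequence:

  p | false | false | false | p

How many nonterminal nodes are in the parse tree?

[B [B [B [B [B [C [D p]]] | [C [D false]]] | [C [D false]]] | [C [D false]]] | [C [D p]]]

15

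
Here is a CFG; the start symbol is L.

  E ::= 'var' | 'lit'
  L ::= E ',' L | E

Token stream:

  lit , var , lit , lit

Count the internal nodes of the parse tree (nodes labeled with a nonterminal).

8

[L [E lit] , [L [E var] , [L [E lit] , [L [E lit]]]]]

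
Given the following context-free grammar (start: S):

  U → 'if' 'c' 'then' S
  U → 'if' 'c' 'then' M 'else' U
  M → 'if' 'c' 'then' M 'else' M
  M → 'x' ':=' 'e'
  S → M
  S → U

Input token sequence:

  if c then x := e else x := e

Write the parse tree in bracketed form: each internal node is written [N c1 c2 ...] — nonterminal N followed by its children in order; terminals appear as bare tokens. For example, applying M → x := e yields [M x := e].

S
M
if c then M else M
if c then x := e else M
if c then x := e else x := e

[S [M if c then [M x := e] else [M x := e]]]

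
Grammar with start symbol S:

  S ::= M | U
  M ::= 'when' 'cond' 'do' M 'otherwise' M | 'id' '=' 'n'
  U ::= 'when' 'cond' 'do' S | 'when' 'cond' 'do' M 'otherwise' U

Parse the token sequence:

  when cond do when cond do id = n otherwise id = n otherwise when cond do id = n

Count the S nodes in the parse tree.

2

[S [U when cond do [M when cond do [M id = n] otherwise [M id = n]] otherwise [U when cond do [S [M id = n]]]]]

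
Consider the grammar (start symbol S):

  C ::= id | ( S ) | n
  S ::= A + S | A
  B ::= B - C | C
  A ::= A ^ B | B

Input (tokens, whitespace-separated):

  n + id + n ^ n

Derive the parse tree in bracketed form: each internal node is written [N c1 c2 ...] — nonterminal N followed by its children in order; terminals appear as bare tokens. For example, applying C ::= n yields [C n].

[S [A [B [C n]]] + [S [A [B [C id]]] + [S [A [A [B [C n]]] ^ [B [C n]]]]]]

S
A + S
B + S
C + S
n + S
n + A + S
n + B + S
n + C + S
n + id + S
n + id + A
n + id + A ^ B
n + id + B ^ B
n + id + C ^ B
n + id + n ^ B
n + id + n ^ C
n + id + n ^ n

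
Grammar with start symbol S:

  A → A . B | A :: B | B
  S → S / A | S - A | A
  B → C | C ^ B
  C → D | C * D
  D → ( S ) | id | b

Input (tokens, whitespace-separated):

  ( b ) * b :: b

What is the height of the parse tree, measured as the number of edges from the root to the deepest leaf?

[S [A [A [B [C [C [D ( [S [A [B [C [D b]]]]] )]] * [D b]]]] :: [B [C [D b]]]]]

12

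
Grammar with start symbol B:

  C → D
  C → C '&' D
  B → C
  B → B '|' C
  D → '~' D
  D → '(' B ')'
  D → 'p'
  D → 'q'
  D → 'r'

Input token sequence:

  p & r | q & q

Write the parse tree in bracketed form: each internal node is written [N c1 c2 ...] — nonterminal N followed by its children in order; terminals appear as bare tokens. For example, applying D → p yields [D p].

[B [B [C [C [D p]] & [D r]]] | [C [C [D q]] & [D q]]]

B
B | C
C | C
C & D | C
D & D | C
p & D | C
p & r | C
p & r | C & D
p & r | D & D
p & r | q & D
p & r | q & q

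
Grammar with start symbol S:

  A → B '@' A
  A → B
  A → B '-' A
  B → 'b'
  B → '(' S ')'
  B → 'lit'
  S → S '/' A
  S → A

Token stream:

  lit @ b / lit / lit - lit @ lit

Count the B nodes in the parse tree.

6

[S [S [S [A [B lit] @ [A [B b]]]] / [A [B lit]]] / [A [B lit] - [A [B lit] @ [A [B lit]]]]]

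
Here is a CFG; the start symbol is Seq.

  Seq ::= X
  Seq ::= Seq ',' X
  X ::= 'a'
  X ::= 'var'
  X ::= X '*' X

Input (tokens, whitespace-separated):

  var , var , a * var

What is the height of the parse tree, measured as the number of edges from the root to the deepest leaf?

[Seq [Seq [Seq [X var]] , [X var]] , [X [X a] * [X var]]]

4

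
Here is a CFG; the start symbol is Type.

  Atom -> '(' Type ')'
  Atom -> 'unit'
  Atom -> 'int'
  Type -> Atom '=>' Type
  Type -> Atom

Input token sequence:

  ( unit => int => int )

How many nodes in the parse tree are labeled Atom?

4

[Type [Atom ( [Type [Atom unit] => [Type [Atom int] => [Type [Atom int]]]] )]]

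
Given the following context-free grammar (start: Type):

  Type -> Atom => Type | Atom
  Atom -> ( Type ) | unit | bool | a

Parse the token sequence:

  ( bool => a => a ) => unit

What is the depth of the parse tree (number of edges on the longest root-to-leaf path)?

[Type [Atom ( [Type [Atom bool] => [Type [Atom a] => [Type [Atom a]]]] )] => [Type [Atom unit]]]

6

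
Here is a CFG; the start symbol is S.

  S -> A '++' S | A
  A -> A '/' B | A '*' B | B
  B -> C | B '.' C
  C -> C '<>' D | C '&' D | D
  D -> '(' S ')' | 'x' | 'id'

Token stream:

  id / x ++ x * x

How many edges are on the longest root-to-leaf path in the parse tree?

7

[S [A [A [B [C [D id]]]] / [B [C [D x]]]] ++ [S [A [A [B [C [D x]]]] * [B [C [D x]]]]]]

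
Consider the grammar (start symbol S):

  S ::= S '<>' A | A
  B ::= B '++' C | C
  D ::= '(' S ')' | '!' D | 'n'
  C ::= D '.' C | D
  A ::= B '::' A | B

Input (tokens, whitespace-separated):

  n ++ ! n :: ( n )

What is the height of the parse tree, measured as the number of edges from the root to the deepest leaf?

[S [A [B [B [C [D n]]] ++ [C [D ! [D n]]]] :: [A [B [C [D ( [S [A [B [C [D n]]]]] )]]]]]]

11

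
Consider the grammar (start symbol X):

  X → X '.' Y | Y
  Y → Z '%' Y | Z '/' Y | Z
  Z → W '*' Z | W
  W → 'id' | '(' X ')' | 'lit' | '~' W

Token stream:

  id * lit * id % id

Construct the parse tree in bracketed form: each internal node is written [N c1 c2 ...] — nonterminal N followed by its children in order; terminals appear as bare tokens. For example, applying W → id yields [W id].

X
Y
Z % Y
W * Z % Y
id * Z % Y
id * W * Z % Y
id * lit * Z % Y
id * lit * W % Y
id * lit * id % Y
id * lit * id % Z
id * lit * id % W
id * lit * id % id

[X [Y [Z [W id] * [Z [W lit] * [Z [W id]]]] % [Y [Z [W id]]]]]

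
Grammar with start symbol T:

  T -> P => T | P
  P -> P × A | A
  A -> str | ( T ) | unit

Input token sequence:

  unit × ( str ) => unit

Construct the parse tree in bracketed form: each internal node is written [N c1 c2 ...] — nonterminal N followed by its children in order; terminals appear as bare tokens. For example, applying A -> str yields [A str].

T
P => T
P × A => T
A × A => T
unit × A => T
unit × ( T ) => T
unit × ( P ) => T
unit × ( A ) => T
unit × ( str ) => T
unit × ( str ) => P
unit × ( str ) => A
unit × ( str ) => unit

[T [P [P [A unit]] × [A ( [T [P [A str]]] )]] => [T [P [A unit]]]]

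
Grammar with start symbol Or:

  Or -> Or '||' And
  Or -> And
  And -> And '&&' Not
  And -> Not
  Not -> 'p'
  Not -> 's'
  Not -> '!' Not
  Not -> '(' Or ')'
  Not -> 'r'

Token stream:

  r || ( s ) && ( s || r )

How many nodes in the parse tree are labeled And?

6

[Or [Or [And [Not r]]] || [And [And [Not ( [Or [And [Not s]]] )]] && [Not ( [Or [Or [And [Not s]]] || [And [Not r]]] )]]]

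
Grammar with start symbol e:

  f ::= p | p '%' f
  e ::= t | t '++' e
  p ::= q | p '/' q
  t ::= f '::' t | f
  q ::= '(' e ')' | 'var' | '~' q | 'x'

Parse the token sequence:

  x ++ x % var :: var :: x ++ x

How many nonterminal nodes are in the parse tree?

26

[e [t [f [p [q x]]]] ++ [e [t [f [p [q x]] % [f [p [q var]]]] :: [t [f [p [q var]]] :: [t [f [p [q x]]]]]] ++ [e [t [f [p [q x]]]]]]]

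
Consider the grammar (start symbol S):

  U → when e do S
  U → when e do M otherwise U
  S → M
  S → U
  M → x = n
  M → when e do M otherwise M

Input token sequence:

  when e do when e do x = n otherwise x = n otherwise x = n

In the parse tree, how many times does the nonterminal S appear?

1

[S [M when e do [M when e do [M x = n] otherwise [M x = n]] otherwise [M x = n]]]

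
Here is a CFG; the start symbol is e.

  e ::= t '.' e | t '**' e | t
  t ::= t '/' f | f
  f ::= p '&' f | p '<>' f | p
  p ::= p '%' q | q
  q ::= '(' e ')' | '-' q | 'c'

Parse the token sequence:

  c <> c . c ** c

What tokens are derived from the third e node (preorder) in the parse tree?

[e [t [f [p [q c]] <> [f [p [q c]]]]] . [e [t [f [p [q c]]]] ** [e [t [f [p [q c]]]]]]]

c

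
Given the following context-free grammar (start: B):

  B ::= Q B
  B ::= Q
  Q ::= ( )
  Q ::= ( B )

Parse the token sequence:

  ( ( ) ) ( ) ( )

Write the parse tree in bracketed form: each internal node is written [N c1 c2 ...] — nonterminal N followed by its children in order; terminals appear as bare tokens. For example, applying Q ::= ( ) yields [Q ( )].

B
Q B
( B ) B
( Q ) B
( ( ) ) B
( ( ) ) Q B
( ( ) ) ( ) B
( ( ) ) ( ) Q
( ( ) ) ( ) ( )

[B [Q ( [B [Q ( )]] )] [B [Q ( )] [B [Q ( )]]]]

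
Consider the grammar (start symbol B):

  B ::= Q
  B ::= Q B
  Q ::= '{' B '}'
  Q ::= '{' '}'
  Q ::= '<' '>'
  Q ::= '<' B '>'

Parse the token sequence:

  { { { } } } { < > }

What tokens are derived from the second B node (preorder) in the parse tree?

{ { } }

[B [Q { [B [Q { [B [Q { }]] }]] }] [B [Q { [B [Q < >]] }]]]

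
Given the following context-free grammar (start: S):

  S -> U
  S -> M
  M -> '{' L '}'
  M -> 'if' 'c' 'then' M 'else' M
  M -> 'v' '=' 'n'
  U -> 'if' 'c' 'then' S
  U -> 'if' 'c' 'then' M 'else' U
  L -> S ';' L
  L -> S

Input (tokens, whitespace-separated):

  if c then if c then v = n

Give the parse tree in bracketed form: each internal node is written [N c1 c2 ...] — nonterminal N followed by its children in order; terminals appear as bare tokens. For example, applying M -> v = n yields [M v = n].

S
U
if c then S
if c then U
if c then if c then S
if c then if c then M
if c then if c then v = n

[S [U if c then [S [U if c then [S [M v = n]]]]]]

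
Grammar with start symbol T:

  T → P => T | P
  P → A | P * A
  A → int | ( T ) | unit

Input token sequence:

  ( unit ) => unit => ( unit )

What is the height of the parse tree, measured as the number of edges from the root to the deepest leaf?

[T [P [A ( [T [P [A unit]]] )]] => [T [P [A unit]] => [T [P [A ( [T [P [A unit]]] )]]]]]

8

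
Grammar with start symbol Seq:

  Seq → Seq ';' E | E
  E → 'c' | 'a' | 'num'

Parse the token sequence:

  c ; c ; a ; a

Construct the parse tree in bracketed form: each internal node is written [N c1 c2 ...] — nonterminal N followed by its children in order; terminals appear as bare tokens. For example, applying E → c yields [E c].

[Seq [Seq [Seq [Seq [E c]] ; [E c]] ; [E a]] ; [E a]]

Seq
Seq ; E
Seq ; E ; E
Seq ; E ; E ; E
E ; E ; E ; E
c ; E ; E ; E
c ; c ; E ; E
c ; c ; a ; E
c ; c ; a ; a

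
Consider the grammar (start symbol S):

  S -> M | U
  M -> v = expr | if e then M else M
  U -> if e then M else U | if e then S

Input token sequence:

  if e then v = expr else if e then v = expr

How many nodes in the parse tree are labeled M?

[S [U if e then [M v = expr] else [U if e then [S [M v = expr]]]]]

2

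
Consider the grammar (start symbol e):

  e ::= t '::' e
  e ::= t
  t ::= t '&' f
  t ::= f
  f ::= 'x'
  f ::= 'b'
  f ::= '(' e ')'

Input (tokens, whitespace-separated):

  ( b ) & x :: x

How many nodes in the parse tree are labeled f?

[e [t [t [f ( [e [t [f b]]] )]] & [f x]] :: [e [t [f x]]]]

4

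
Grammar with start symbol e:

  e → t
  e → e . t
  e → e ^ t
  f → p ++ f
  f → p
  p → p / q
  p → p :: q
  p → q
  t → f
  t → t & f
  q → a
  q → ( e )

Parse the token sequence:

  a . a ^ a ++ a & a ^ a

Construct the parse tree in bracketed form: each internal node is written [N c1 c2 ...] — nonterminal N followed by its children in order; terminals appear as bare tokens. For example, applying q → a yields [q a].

[e [e [e [e [t [f [p [q a]]]]] . [t [f [p [q a]]]]] ^ [t [t [f [p [q a]] ++ [f [p [q a]]]]] & [f [p [q a]]]]] ^ [t [f [p [q a]]]]]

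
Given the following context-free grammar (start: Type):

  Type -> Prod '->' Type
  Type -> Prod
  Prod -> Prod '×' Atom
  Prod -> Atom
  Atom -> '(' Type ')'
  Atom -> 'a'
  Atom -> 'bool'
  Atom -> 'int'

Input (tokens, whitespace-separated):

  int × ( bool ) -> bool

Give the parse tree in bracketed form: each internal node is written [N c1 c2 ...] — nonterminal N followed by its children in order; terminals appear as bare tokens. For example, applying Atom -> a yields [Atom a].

Type
Prod -> Type
Prod × Atom -> Type
Atom × Atom -> Type
int × Atom -> Type
int × ( Type ) -> Type
int × ( Prod ) -> Type
int × ( Atom ) -> Type
int × ( bool ) -> Type
int × ( bool ) -> Prod
int × ( bool ) -> Atom
int × ( bool ) -> bool

[Type [Prod [Prod [Atom int]] × [Atom ( [Type [Prod [Atom bool]]] )]] -> [Type [Prod [Atom bool]]]]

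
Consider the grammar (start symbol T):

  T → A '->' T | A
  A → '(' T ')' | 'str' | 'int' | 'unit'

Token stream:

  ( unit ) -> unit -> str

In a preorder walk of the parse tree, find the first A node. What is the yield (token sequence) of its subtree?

[T [A ( [T [A unit]] )] -> [T [A unit] -> [T [A str]]]]

( unit )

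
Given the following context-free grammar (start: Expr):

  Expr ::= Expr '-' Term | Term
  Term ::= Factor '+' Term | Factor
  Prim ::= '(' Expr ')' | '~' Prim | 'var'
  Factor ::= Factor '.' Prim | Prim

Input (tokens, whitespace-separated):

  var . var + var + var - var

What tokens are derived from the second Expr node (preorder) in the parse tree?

var . var + var + var

[Expr [Expr [Term [Factor [Factor [Prim var]] . [Prim var]] + [Term [Factor [Prim var]] + [Term [Factor [Prim var]]]]]] - [Term [Factor [Prim var]]]]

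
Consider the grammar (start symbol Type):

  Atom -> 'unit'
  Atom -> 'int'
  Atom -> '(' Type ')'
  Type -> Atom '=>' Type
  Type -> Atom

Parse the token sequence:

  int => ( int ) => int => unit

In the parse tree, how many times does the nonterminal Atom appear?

5

[Type [Atom int] => [Type [Atom ( [Type [Atom int]] )] => [Type [Atom int] => [Type [Atom unit]]]]]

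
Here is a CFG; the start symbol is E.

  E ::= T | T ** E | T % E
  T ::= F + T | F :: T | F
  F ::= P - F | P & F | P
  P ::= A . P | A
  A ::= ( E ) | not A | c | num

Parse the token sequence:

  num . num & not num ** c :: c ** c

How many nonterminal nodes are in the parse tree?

25

[E [T [F [P [A num] . [P [A num]]] & [F [P [A not [A num]]]]]] ** [E [T [F [P [A c]]] :: [T [F [P [A c]]]]] ** [E [T [F [P [A c]]]]]]]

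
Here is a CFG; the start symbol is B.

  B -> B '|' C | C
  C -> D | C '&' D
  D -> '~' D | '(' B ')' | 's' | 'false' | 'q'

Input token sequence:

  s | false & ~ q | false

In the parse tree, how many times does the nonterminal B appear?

3

[B [B [B [C [D s]]] | [C [C [D false]] & [D ~ [D q]]]] | [C [D false]]]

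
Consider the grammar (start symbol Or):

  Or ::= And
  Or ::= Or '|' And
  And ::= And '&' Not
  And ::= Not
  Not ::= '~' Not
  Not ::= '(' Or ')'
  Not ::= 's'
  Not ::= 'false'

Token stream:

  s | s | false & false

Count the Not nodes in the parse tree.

4

[Or [Or [Or [And [Not s]]] | [And [Not s]]] | [And [And [Not false]] & [Not false]]]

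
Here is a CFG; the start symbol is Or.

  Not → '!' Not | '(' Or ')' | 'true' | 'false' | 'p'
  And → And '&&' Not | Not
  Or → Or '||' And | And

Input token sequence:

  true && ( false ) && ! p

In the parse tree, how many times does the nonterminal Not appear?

5

[Or [And [And [And [Not true]] && [Not ( [Or [And [Not false]]] )]] && [Not ! [Not p]]]]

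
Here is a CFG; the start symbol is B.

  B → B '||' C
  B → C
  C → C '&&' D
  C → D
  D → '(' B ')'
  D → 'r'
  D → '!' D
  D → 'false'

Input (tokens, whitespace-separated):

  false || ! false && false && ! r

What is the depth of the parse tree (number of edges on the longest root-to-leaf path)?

[B [B [C [D false]]] || [C [C [C [D ! [D false]]] && [D false]] && [D ! [D r]]]]

6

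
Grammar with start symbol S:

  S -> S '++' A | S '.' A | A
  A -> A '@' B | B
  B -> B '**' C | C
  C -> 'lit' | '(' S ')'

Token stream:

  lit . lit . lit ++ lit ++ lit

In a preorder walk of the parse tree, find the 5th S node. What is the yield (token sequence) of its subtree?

lit

[S [S [S [S [S [A [B [C lit]]]] . [A [B [C lit]]]] . [A [B [C lit]]]] ++ [A [B [C lit]]]] ++ [A [B [C lit]]]]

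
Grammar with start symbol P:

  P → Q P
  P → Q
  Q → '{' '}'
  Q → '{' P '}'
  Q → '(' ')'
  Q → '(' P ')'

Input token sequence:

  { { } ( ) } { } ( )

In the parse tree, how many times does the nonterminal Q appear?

[P [Q { [P [Q { }] [P [Q ( )]]] }] [P [Q { }] [P [Q ( )]]]]

5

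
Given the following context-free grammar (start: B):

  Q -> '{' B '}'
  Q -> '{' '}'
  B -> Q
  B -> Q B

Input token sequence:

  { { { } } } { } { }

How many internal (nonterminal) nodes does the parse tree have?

10

[B [Q { [B [Q { [B [Q { }]] }]] }] [B [Q { }] [B [Q { }]]]]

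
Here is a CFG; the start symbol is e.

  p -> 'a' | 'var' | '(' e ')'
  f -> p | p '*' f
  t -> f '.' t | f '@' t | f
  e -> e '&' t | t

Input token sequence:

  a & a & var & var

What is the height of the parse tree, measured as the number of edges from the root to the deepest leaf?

7

[e [e [e [e [t [f [p a]]]] & [t [f [p a]]]] & [t [f [p var]]]] & [t [f [p var]]]]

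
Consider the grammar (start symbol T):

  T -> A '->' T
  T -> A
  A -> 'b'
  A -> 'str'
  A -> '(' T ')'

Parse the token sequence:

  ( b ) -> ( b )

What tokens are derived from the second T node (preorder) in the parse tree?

[T [A ( [T [A b]] )] -> [T [A ( [T [A b]] )]]]

b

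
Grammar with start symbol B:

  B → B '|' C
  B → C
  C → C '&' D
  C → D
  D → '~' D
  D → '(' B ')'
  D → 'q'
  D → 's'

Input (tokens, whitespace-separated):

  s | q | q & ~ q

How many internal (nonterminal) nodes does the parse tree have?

[B [B [B [C [D s]]] | [C [D q]]] | [C [C [D q]] & [D ~ [D q]]]]

12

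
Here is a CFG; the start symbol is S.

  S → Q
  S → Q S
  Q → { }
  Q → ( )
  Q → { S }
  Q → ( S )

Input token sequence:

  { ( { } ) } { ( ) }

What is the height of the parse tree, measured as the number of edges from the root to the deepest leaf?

[S [Q { [S [Q ( [S [Q { }]] )]] }] [S [Q { [S [Q ( )]] }]]]

6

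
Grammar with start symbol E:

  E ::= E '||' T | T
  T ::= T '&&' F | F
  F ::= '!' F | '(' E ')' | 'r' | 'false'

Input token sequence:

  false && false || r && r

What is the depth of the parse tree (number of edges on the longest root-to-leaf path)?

[E [E [T [T [F false]] && [F false]]] || [T [T [F r]] && [F r]]]

5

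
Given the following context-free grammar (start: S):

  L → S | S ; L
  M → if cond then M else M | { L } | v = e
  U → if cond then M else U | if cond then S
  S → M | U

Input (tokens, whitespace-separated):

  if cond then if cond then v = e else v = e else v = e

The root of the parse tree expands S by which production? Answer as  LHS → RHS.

[S [M if cond then [M if cond then [M v = e] else [M v = e]] else [M v = e]]]

S → M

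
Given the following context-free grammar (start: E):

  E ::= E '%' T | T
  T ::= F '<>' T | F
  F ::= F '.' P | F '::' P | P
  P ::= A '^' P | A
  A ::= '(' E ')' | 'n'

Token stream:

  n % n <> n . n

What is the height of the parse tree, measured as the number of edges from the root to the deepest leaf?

7

[E [E [T [F [P [A n]]]]] % [T [F [P [A n]]] <> [T [F [F [P [A n]]] . [P [A n]]]]]]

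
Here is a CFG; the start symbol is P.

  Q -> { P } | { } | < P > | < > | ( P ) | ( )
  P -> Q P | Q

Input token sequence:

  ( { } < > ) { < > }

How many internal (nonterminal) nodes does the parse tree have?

[P [Q ( [P [Q { }] [P [Q < >]]] )] [P [Q { [P [Q < >]] }]]]

10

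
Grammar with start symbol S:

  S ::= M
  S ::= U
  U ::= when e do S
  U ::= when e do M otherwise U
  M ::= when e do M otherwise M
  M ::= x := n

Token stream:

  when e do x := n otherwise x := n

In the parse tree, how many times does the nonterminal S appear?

[S [M when e do [M x := n] otherwise [M x := n]]]

1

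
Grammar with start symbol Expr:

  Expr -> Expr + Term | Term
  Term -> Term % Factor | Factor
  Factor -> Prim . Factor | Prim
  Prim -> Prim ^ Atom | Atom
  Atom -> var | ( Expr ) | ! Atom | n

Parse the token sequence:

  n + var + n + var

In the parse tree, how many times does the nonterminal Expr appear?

4

[Expr [Expr [Expr [Expr [Term [Factor [Prim [Atom n]]]]] + [Term [Factor [Prim [Atom var]]]]] + [Term [Factor [Prim [Atom n]]]]] + [Term [Factor [Prim [Atom var]]]]]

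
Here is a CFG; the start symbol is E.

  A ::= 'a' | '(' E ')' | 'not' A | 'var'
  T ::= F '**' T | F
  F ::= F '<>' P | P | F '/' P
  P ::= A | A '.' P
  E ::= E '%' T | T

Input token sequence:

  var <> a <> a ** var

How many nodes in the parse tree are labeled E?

[E [T [F [F [F [P [A var]]] <> [P [A a]]] <> [P [A a]]] ** [T [F [P [A var]]]]]]

1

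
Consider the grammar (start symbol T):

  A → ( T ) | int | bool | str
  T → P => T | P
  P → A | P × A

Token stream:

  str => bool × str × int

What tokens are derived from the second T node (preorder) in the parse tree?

[T [P [A str]] => [T [P [P [P [A bool]] × [A str]] × [A int]]]]

bool × str × int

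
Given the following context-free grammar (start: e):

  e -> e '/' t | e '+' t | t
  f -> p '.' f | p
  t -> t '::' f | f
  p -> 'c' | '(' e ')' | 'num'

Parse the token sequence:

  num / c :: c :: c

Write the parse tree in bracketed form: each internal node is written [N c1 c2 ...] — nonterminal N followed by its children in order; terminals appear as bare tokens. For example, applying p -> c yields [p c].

[e [e [t [f [p num]]]] / [t [t [t [f [p c]]] :: [f [p c]]] :: [f [p c]]]]

e
e / t
t / t
f / t
p / t
num / t
num / t :: f
num / t :: f :: f
num / f :: f :: f
num / p :: f :: f
num / c :: f :: f
num / c :: p :: f
num / c :: c :: f
num / c :: c :: p
num / c :: c :: c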